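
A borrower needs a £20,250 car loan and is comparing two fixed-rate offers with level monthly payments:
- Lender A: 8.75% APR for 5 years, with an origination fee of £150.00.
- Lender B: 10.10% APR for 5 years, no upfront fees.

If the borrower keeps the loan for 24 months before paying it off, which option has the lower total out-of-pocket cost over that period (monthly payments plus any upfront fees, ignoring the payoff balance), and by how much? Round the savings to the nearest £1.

Lender A: monthly rate = 8.75%/12 = 0.0072917; payment = 20,250 × 0.0072917 / (1 − (1+0.0072917)^−60) = £417.90.
Lender B: at 10.10% the monthly rate is 0.0084167, so the payment is 20,250 × 0.0084167 / (1 − 1.0084167^−60) = £431.25.
Over 24 months: Lender A costs 24 × £417.90 + £150.00 = £10,179.60; Lender B costs 24 × £431.25 = £10,350.00.
Lender A is cheaper by £10,350.00 − £10,179.60 = £170.40.

Lender A by £170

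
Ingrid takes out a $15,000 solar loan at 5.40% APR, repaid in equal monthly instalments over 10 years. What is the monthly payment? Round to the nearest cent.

Monthly rate = 5.4%/12 = 0.0045000; payment = 15,000 × 0.0045000 / (1 − (1+0.0045000)^−120) = $162.05.

$162.05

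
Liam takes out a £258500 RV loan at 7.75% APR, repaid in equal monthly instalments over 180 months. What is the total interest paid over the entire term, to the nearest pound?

Monthly rate = 7.75%/12 = 0.0064583; payment = 258,500 × 0.0064583 / (1 − (1+0.0064583)^−180) = £2,433.20.
Total paid = 180 × £2,433.20 = £437,976.00; interest = £437,976.00 − £258,500 = £179,476.00.

£179,476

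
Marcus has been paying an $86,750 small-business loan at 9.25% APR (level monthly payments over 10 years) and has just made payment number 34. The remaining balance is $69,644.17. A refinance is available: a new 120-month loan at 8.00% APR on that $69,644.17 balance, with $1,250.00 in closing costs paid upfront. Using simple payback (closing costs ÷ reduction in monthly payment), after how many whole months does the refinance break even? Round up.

5 months

Current payment = 86,750 × 9.25%/12 / (1 − (1+0.0077083)^−120) = $1,110.68.
Refinanced payment = 69,644.17 × 0.0066667 / (1 − (1+0.0066667)^−120) = $844.98.
Monthly savings = $1,110.68 − $844.98 = $265.70.
Break-even = $1,250.00 / $265.70 = 4.70 → 5 months.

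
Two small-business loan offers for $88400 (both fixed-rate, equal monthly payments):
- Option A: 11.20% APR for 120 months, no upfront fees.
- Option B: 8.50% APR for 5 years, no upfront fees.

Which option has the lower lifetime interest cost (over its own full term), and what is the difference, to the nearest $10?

Option B by $38,510

Option A: at 11.20% the monthly rate is 0.0093333, so the payment is 88,400 × 0.0093333 / (1 − 1.0093333^−120) = $1,227.74.
Total interest on Option A = 120 × $1,227.74 − $88,400 = $58,928.80.
Option B: at 8.50% the monthly rate is 0.0070833, so the payment is 88,400 × 0.0070833 / (1 − 1.0070833^−60) = $1,813.66.
Total interest on Option B = 60 × $1,813.66 − $88,400 = $20,419.60.
Option B is lower by $38,509.20.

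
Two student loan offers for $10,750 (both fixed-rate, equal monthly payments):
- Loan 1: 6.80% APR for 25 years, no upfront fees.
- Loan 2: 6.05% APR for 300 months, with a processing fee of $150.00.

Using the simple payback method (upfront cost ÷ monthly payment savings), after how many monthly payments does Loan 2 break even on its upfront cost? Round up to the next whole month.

30 months

Loan 1: monthly rate = 6.8%/12 = 0.0056667; payment = 10,750 × 0.0056667 / (1 − (1+0.0056667)^−300) = $74.61.
Loan 2: at 6.05% the monthly rate is 0.0050417, so the payment is 10,750 × 0.0050417 / (1 − 1.0050417^−300) = $69.59.
Monthly savings = $74.61 − $69.59 = $5.02.
Break-even = $150.00 / $5.02 = 29.88 → 30 months.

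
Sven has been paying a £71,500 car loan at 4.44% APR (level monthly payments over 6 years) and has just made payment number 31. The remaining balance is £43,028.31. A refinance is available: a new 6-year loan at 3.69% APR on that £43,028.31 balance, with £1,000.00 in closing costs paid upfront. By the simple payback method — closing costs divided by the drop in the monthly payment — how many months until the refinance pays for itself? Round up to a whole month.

3 months

Current payment = 71,500 × 4.44%/12 / (1 − (1+0.0037000)^−72) = £1,133.02.
Refinanced payment = 43,028.31 × 0.0030750 / (1 − (1+0.0030750)^−72) = £667.13.
Monthly savings = £1,133.02 − £667.13 = £465.89.
Break-even = £1,000.00 / £465.89 = 2.15 → 3 months.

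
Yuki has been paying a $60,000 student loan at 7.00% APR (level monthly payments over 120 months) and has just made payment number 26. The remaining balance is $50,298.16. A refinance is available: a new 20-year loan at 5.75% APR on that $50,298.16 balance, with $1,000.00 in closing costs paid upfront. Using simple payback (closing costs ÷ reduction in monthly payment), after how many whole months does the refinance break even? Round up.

3 months

Current payment = 60,000 × 7%/12 / (1 − (1+0.0058333)^−120) = $696.65.
Refinanced payment = 50,298.16 × 0.0047917 / (1 − (1+0.0047917)^−240) = $353.14.
Monthly savings = $696.65 − $353.14 = $343.51.
Break-even = $1,000.00 / $343.51 = 2.91 → 3 months.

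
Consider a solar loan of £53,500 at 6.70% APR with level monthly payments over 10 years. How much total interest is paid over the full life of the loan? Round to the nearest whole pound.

Monthly rate = 6.7%/12 = 0.0055833; payment = 53,500 × 0.0055833 / (1 − (1+0.0055833)^−120) = £612.94.
Total paid = 120 × £612.94 = £73,552.80; interest = £73,552.80 − £53,500 = £20,052.80.

£20,053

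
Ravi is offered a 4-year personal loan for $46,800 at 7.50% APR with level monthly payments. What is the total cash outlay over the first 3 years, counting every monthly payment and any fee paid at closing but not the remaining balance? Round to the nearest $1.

$40,737

At 7.50% the monthly rate is 0.0062500, so the payment is 46,800 × 0.0062500 / (1 − 1.0062500^−48) = $1,131.57.
Total outlay = 36 × $1,131.57 = $40,736.52.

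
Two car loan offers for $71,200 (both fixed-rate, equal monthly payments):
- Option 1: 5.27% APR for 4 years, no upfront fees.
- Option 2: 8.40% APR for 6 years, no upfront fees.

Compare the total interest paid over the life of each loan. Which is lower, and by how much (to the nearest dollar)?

Option 1: at 5.27% the monthly rate is 0.0043917, so the payment is 71,200 × 0.0043917 / (1 − 1.0043917^−48) = $1,648.41.
Total interest on Option 1 = 48 × $1,648.41 − $71,200 = $7,923.68.
Option 2: monthly rate = 8.4%/12 = 0.0070000; payment = 71,200 × 0.0070000 / (1 − (1+0.0070000)^−72) = $1,262.32.
Total interest on Option 2 = 72 × $1,262.32 − $71,200 = $19,687.04.
Option 1 is lower by $11,763.36.

Option 1 by $11,763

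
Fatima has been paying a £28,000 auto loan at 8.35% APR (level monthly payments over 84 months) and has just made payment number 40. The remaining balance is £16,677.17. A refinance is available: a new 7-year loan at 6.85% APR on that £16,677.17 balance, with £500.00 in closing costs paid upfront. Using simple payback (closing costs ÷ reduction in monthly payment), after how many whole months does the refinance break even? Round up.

3 months

Current payment = 28,000 × 8.35%/12 / (1 − (1+0.0069583)^−84) = £441.31.
Refinanced payment = 16,677.17 × 0.0057083 / (1 − (1+0.0057083)^−84) = £250.48.
Monthly savings = £441.31 − £250.48 = £190.83.
Break-even = £500.00 / £190.83 = 2.62 → 3 months.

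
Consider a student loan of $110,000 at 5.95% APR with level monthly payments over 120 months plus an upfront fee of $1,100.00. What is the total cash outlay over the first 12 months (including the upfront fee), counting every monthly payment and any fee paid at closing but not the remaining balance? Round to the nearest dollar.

Monthly rate = 5.95%/12 = 0.0049583; payment = 110,000 × 0.0049583 / (1 − (1+0.0049583)^−120) = $1,218.47.
Total outlay = 12 × $1,218.47 + $1,100.00 = $15,721.64.

$15,722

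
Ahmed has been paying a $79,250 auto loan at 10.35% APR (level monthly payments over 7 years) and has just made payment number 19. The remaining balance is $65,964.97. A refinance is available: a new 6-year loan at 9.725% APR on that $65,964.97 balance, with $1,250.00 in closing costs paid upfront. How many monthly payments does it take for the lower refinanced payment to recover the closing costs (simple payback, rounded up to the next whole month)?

11 months

Current payment = 79,250 × 10.35%/12 / (1 − (1+0.0086250)^−84) = $1,330.02.
Refinanced payment = 65,964.97 × 0.0081042 / (1 − (1+0.0081042)^−72) = $1,212.93.
Monthly savings = $1,330.02 − $1,212.93 = $117.09.
Break-even = $1,250.00 / $117.09 = 10.68 → 11 months.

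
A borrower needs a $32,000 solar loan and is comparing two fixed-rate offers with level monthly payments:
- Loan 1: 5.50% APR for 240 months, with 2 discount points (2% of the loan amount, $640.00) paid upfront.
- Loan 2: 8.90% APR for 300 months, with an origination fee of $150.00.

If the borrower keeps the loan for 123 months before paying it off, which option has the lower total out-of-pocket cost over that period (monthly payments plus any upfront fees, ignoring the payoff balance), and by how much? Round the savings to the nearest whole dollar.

Loan 1: monthly rate = 5.5%/12 = 0.0045833; payment = 32,000 × 0.0045833 / (1 − (1+0.0045833)^−240) = $220.12.
Loan 2: monthly rate = 8.9%/12 = 0.0074167; payment = 32,000 × 0.0074167 / (1 − (1+0.0074167)^−300) = $266.35.
Over 123 months: Loan 1 costs 123 × $220.12 + $640.00 = $27,714.76; Loan 2 costs 123 × $266.35 + $150.00 = $32,911.05.
Loan 1 is cheaper by $32,911.05 − $27,714.76 = $5,196.29.

Loan 1 by $5,196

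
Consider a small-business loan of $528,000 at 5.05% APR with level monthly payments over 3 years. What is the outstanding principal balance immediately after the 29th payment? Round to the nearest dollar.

With monthly rate i = 5.05%/12 = 0.0042083, the balance after k of n payments is P · [(1+i)^n − (1+i)^k] / [(1+i)^n − 1].
(1+0.0042083)^36 = 1.16320847 and (1+0.0042083)^29 = 1.12951190, so the balance is 528,000 × (1.16320847 − 1.12951190) / (1.16320847 − 1) = $109,012.67.

$109,013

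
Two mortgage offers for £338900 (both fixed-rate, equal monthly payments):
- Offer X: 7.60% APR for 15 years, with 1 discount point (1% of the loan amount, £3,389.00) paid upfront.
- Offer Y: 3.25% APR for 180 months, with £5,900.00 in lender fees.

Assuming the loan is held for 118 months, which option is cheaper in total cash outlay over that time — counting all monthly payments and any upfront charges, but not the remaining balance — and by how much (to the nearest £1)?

Offer Y by £89,481

Offer X: monthly rate = 7.6%/12 = 0.0063333; payment = 338,900 × 0.0063333 / (1 − (1+0.0063333)^−180) = £3,160.93.
Offer Y: at 3.25% the monthly rate is 0.0027083, so the payment is 338,900 × 0.0027083 / (1 − 1.0027083^−180) = £2,381.34.
Over 118 months: Offer X costs 118 × £3,160.93 + £3,389.00 = £376,378.74; Offer Y costs 118 × £2,381.34 + £5,900.00 = £286,898.12.
Offer Y is cheaper by £376,378.74 − £286,898.12 = £89,480.62.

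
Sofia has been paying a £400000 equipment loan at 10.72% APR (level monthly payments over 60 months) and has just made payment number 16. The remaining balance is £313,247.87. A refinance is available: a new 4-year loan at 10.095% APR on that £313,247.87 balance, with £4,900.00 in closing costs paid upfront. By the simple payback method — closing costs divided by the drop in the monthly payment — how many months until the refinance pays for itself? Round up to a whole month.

8 months

Current payment = 400,000 × 10.72%/12 / (1 − (1+0.0089333)^−60) = £8,641.22.
Refinanced payment = 313,247.87 × 0.0084125 / (1 − (1+0.0084125)^−48) = £7,959.07.
Monthly savings = £8,641.22 − £7,959.07 = £682.15.
Break-even = £4,900.00 / £682.15 = 7.18 → 8 months.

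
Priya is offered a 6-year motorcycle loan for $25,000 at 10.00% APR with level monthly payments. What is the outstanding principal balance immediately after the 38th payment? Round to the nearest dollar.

$13,664

With monthly rate i = 10%/12 = 0.0083333, the balance after k of n payments is P · [(1+i)^n − (1+i)^k] / [(1+i)^n − 1].
(1+0.0083333)^72 = 1.81759428 and (1+0.0083333)^38 = 1.37074516, so the balance is 25,000 × (1.81759428 − 1.37074516) / (1.81759428 − 1) = $13,663.53.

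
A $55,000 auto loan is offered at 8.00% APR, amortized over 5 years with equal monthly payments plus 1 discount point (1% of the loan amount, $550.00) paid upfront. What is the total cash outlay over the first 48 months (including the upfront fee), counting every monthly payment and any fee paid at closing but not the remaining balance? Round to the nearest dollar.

Monthly rate = 8%/12 = 0.0066667; payment = 55,000 × 0.0066667 / (1 − (1+0.0066667)^−60) = $1,115.20.
Total outlay = 48 × $1,115.20 + $550.00 = $54,079.60.

$54,080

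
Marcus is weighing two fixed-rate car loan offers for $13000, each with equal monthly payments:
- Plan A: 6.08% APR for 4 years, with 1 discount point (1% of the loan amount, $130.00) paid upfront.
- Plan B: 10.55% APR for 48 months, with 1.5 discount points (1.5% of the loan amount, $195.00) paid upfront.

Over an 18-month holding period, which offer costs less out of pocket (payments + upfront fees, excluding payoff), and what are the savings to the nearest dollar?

Plan A by $558

Plan A: at 6.08% the monthly rate is 0.0050667, so the payment is 13,000 × 0.0050667 / (1 − 1.0050667^−48) = $305.78.
Plan B: monthly rate = 10.55%/12 = 0.0087917; payment = 13,000 × 0.0087917 / (1 − (1+0.0087917)^−48) = $333.16.
Over 18 months: Plan A costs 18 × $305.78 + $130.00 = $5,634.04; Plan B costs 18 × $333.16 + $195.00 = $6,191.88.
Plan A is cheaper by $6,191.88 − $5,634.04 = $557.84.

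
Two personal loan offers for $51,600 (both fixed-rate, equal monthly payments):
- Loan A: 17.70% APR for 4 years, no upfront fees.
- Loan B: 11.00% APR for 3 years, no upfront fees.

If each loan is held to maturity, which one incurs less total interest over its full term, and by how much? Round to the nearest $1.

Loan B by $11,553

Loan A: at 17.70% the monthly rate is 0.0147500, so the payment is 51,600 × 0.0147500 / (1 − 1.0147500^−48) = $1,507.67.
Total interest on Loan A = 48 × $1,507.67 − $51,600 = $20,768.16.
Loan B: monthly rate = 11%/12 = 0.0091667; payment = 51,600 × 0.0091667 / (1 − (1+0.0091667)^−36) = $1,689.32.
Total interest on Loan B = 36 × $1,689.32 − $51,600 = $9,215.52.
Loan B is lower by $11,552.64.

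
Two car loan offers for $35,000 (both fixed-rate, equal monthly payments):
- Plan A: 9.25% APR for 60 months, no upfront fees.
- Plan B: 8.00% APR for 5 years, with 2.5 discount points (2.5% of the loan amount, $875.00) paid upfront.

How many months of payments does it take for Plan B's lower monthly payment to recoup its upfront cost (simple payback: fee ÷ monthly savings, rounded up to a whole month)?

42 months

Plan A: at 9.25% the monthly rate is 0.0077083, so the payment is 35,000 × 0.0077083 / (1 − 1.0077083^−60) = $730.80.
Plan B: monthly rate = 8%/12 = 0.0066667; payment = 35,000 × 0.0066667 / (1 − (1+0.0066667)^−60) = $709.67.
Monthly savings = $730.80 − $709.67 = $21.13.
Break-even = $875.00 / $21.13 = 41.41 → 42 months.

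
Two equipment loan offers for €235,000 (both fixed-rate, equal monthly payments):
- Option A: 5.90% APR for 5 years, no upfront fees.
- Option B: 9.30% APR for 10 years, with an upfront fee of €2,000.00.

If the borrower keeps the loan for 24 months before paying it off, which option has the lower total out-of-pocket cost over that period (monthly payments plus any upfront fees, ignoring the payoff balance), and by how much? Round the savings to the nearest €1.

Option B by €34,411

Option A: monthly rate = 5.9%/12 = 0.0049167; payment = 235,000 × 0.0049167 / (1 − (1+0.0049167)^−60) = €4,532.29.
Option B: at 9.30% the monthly rate is 0.0077500, so the payment is 235,000 × 0.0077500 / (1 − 1.0077500^−120) = €3,015.17.
Over 24 months: Option A costs 24 × €4,532.29 = €108,774.96; Option B costs 24 × €3,015.17 + €2,000.00 = €74,364.08.
Option B is cheaper by €108,774.96 − €74,364.08 = €34,410.88.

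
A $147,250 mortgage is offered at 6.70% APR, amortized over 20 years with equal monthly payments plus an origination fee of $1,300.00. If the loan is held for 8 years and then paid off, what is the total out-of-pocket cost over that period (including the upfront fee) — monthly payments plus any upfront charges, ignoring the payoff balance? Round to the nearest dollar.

$108,365

Monthly rate = 6.7%/12 = 0.0055833; payment = 147,250 × 0.0055833 / (1 − (1+0.0055833)^−240) = $1,115.26.
Total outlay = 96 × $1,115.26 + $1,300.00 = $108,364.96.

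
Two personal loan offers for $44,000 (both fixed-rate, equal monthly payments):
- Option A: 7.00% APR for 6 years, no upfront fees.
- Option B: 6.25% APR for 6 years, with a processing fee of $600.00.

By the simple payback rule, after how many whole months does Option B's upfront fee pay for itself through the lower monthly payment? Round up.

Option A: at 7.00% the monthly rate is 0.0058333, so the payment is 44,000 × 0.0058333 / (1 − 1.0058333^−72) = $750.16.
Option B: at 6.25% the monthly rate is 0.0052083, so the payment is 44,000 × 0.0052083 / (1 − 1.0052083^−72) = $734.41.
Monthly savings = $750.16 − $734.41 = $15.75.
Break-even = $600.00 / $15.75 = 38.10 → 39 months.

39 months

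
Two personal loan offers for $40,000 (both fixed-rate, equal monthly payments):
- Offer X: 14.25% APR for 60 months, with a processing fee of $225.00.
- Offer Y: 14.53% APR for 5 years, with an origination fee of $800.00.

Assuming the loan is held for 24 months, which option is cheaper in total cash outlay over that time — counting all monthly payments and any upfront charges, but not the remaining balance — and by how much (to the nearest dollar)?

Offer X by $715

Offer X: at 14.25% the monthly rate is 0.0118750, so the payment is 40,000 × 0.0118750 / (1 − 1.0118750^−60) = $935.92.
Offer Y: at 14.53% the monthly rate is 0.0121083, so the payment is 40,000 × 0.0121083 / (1 − 1.0121083^−60) = $941.76.
Over 24 months: Offer X costs 24 × $935.92 + $225.00 = $22,687.08; Offer Y costs 24 × $941.76 + $800.00 = $23,402.24.
Offer X is cheaper by $23,402.24 − $22,687.08 = $715.16.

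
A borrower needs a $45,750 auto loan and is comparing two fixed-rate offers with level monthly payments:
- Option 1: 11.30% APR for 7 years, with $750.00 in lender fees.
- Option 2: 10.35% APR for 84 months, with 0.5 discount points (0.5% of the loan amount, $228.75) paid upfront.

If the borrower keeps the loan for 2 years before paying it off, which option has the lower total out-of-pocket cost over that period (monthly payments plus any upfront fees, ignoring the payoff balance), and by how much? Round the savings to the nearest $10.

Option 1: monthly rate = 11.3%/12 = 0.0094167; payment = 45,750 × 0.0094167 / (1 − (1+0.0094167)^−84) = $790.59.
Option 2: monthly rate = 10.35%/12 = 0.0086250; payment = 45,750 × 0.0086250 / (1 − (1+0.0086250)^−84) = $767.80.
Over 24 months: Option 1 costs 24 × $790.59 + $750.00 = $19,724.16; Option 2 costs 24 × $767.80 + $228.75 = $18,655.95.
Option 2 is cheaper by $19,724.16 − $18,655.95 = $1,068.21.

Option 2 by $1,070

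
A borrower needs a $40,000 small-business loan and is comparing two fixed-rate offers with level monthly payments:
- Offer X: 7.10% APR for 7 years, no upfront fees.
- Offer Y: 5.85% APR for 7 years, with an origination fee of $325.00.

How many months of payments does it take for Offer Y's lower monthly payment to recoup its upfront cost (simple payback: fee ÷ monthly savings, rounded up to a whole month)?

14 months

Offer X: monthly rate = 7.1%/12 = 0.0059167; payment = 40,000 × 0.0059167 / (1 − (1+0.0059167)^−84) = $605.66.
Offer Y: at 5.85% the monthly rate is 0.0048750, so the payment is 40,000 × 0.0048750 / (1 − 1.0048750^−84) = $581.47.
Monthly savings = $605.66 − $581.47 = $24.19.
Break-even = $325.00 / $24.19 = 13.44 → 14 months.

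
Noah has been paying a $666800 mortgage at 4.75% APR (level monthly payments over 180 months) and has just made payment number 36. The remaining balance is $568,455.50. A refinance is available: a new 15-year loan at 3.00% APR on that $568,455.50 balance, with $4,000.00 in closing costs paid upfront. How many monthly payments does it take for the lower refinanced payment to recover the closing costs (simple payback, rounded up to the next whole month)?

Current payment = 666,800 × 4.75%/12 / (1 − (1+0.0039583)^−180) = $5,186.58.
Refinanced payment = 568,455.50 × 0.0025000 / (1 − (1+0.0025000)^−180) = $3,925.65.
Monthly savings = $5,186.58 − $3,925.65 = $1,260.93.
Break-even = $4,000.00 / $1,260.93 = 3.17 → 4 months.

4 months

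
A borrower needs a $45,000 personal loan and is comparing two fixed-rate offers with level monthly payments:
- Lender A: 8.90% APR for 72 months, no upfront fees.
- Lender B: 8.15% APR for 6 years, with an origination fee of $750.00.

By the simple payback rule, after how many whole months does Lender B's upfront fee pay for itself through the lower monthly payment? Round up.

46 months

Lender A: monthly rate = 8.9%/12 = 0.0074167; payment = 45,000 × 0.0074167 / (1 − (1+0.0074167)^−72) = $808.92.
Lender B: monthly rate = 8.15%/12 = 0.0067917; payment = 45,000 × 0.0067917 / (1 − (1+0.0067917)^−72) = $792.30.
Monthly savings = $808.92 − $792.30 = $16.62.
Break-even = $750.00 / $16.62 = 45.13 → 46 months.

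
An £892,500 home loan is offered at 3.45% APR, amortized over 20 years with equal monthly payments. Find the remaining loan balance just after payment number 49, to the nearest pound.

£756,567

With monthly rate i = 3.45%/12 = 0.0028750, the balance after k of n payments is P · [(1+i)^n − (1+i)^k] / [(1+i)^n − 1].
(1+0.0028750)^240 = 1.99174278 and (1+0.0028750)^49 = 1.15104805, so the balance is 892,500 × (1.99174278 − 1.15104805) / (1.99174278 − 1) = £756,567.18.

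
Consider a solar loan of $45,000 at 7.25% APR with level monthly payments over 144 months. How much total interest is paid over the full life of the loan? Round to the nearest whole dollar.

At 7.25% the monthly rate is 0.0060417, so the payment is 45,000 × 0.0060417 / (1 − 1.0060417^−144) = $468.79.
Total paid = 144 × $468.79 = $67,505.76; interest = $67,505.76 − $45,000 = $22,505.76.

$22,506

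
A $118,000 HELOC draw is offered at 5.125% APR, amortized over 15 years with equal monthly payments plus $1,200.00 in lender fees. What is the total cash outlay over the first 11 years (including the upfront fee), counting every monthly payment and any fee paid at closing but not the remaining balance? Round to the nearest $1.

$125,391

At 5.125% the monthly rate is 0.0042708, so the payment is 118,000 × 0.0042708 / (1 − 1.0042708^−180) = $940.84.
Total outlay = 132 × $940.84 + $1,200.00 = $125,390.88.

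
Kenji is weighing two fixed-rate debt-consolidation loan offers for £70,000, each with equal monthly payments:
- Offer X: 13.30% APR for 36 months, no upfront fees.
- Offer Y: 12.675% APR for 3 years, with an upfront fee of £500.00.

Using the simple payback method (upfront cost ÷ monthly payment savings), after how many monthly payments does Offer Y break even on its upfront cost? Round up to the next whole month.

Offer X: monthly rate = 13.3%/12 = 0.0110833; payment = 70,000 × 0.0110833 / (1 − (1+0.0110833)^−36) = £2,368.70.
Offer Y: monthly rate = 12.675%/12 = 0.0105625; payment = 70,000 × 0.0105625 / (1 − (1+0.0105625)^−36) = £2,347.63.
Monthly savings = £2,368.70 − £2,347.63 = £21.07.
Break-even = £500.00 / £21.07 = 23.73 → 24 months.

24 months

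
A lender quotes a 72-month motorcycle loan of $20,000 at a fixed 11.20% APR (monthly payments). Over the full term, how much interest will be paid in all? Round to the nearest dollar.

Monthly rate = 11.2%/12 = 0.0093333; payment = 20,000 × 0.0093333 / (1 − (1+0.0093333)^−72) = $382.73.
Total paid = 72 × $382.73 = $27,556.56; interest = $27,556.56 − $20,000 = $7,556.56.

$7,557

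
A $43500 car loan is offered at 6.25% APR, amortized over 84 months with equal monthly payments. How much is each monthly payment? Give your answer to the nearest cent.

$640.70

At 6.25% the monthly rate is 0.0052083, so the payment is 43,500 × 0.0052083 / (1 − 1.0052083^−84) = $640.70.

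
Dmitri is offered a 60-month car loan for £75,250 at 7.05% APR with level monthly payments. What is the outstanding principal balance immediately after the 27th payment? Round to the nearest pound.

£44,633

With monthly rate i = 7.05%/12 = 0.0058750, the balance after k of n payments is P · [(1+i)^n − (1+i)^k] / [(1+i)^n − 1].
(1+0.0058750)^60 = 1.42115308 and (1+0.0058750)^27 = 1.17135460, so the balance is 75,250 × (1.42115308 − 1.17135460) / (1.42115308 − 1) = £44,633.02.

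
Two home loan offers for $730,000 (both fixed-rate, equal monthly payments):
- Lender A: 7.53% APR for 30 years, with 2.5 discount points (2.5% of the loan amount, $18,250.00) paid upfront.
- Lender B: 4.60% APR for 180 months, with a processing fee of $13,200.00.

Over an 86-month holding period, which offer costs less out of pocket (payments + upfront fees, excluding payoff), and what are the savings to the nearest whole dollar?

Lender A by $38,170

Lender A: at 7.53% the monthly rate is 0.0062750, so the payment is 730,000 × 0.0062750 / (1 − 1.0062750^−360) = $5,119.27.
Lender B: monthly rate = 4.6%/12 = 0.0038333; payment = 730,000 × 0.0038333 / (1 − (1+0.0038333)^−180) = $5,621.83.
Over 86 months: Lender A costs 86 × $5,119.27 + $18,250.00 = $458,507.22; Lender B costs 86 × $5,621.83 + $13,200.00 = $496,677.38.
Lender A is cheaper by $496,677.38 − $458,507.22 = $38,170.16.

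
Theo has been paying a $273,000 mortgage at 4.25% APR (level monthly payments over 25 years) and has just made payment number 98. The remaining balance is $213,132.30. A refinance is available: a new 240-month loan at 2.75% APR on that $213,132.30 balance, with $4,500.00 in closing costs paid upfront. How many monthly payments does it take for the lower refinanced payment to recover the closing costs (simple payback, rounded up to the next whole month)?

Current payment = 273,000 × 4.25%/12 / (1 − (1+0.0035417)^−300) = $1,478.95.
Refinanced payment = 213,132.30 × 0.0022917 / (1 − (1+0.0022917)^−240) = $1,155.53.
Monthly savings = $1,478.95 − $1,155.53 = $323.42.
Break-even = $4,500.00 / $323.42 = 13.91 → 14 months.

14 months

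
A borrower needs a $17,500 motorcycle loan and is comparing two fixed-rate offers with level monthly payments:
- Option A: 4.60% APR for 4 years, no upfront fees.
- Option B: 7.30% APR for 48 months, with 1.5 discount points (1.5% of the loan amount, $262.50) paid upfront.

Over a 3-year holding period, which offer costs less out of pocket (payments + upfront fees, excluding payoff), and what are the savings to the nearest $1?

Option A by $1,042

Option A: monthly rate = 4.6%/12 = 0.0038333; payment = 17,500 × 0.0038333 / (1 − (1+0.0038333)^−48) = $399.85.
Option B: at 7.30% the monthly rate is 0.0060833, so the payment is 17,500 × 0.0060833 / (1 − 1.0060833^−48) = $421.50.
Over 36 months: Option A costs 36 × $399.85 = $14,394.60; Option B costs 36 × $421.50 + $262.50 = $15,436.50.
Option A is cheaper by $15,436.50 − $14,394.60 = $1,041.90.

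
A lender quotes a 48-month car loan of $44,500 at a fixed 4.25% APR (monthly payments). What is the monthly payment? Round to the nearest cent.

$1,009.75

At 4.25% the monthly rate is 0.0035417, so the payment is 44,500 × 0.0035417 / (1 − 1.0035417^−48) = $1,009.75.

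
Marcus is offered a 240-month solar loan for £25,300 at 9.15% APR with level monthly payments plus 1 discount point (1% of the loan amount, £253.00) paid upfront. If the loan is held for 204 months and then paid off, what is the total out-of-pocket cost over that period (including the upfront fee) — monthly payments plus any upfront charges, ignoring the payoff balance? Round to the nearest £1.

£47,189

Monthly rate = 9.15%/12 = 0.0076250; payment = 25,300 × 0.0076250 / (1 − (1+0.0076250)^−240) = £230.08.
Total outlay = 204 × £230.08 + £253.00 = £47,189.32.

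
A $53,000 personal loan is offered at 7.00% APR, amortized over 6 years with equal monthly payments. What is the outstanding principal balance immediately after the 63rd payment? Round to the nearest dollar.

With monthly rate i = 7%/12 = 0.0058333, the balance after k of n payments is P · [(1+i)^n − (1+i)^k] / [(1+i)^n − 1].
(1+0.0058333)^72 = 1.52010550 and (1+0.0058333)^63 = 1.44257870, so the balance is 53,000 × (1.52010550 − 1.44257870) / (1.52010550 − 1) = $7,900.17.

$7,900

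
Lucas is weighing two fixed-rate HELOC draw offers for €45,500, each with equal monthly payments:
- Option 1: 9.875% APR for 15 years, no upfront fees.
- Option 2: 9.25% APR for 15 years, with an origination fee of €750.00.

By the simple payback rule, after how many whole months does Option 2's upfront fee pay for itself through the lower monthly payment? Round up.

44 months

Option 1: at 9.875% the monthly rate is 0.0082292, so the payment is 45,500 × 0.0082292 / (1 − 1.0082292^−180) = €485.47.
Option 2: at 9.25% the monthly rate is 0.0077083, so the payment is 45,500 × 0.0077083 / (1 − 1.0077083^−180) = €468.28.
Monthly savings = €485.47 − €468.28 = €17.19.
Break-even = €750.00 / €17.19 = 43.63 → 44 months.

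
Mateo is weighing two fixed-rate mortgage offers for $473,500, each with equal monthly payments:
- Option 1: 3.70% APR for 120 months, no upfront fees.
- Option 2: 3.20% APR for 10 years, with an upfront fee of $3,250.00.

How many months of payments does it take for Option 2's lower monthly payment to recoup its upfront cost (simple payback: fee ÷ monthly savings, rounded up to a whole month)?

30 months

Option 1: monthly rate = 3.7%/12 = 0.0030833; payment = 473,500 × 0.0030833 / (1 − (1+0.0030833)^−120) = $4,726.74.
Option 2: at 3.20% the monthly rate is 0.0026667, so the payment is 473,500 × 0.0026667 / (1 − 1.0026667^−120) = $4,615.99.
Monthly savings = $4,726.74 − $4,615.99 = $110.75.
Break-even = $3,250.00 / $110.75 = 29.35 → 30 months.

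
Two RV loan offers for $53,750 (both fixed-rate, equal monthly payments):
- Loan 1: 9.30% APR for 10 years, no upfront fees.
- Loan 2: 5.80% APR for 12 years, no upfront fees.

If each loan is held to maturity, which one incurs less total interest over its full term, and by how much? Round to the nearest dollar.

Loan 2 by $8,025

Loan 1: monthly rate = 9.3%/12 = 0.0077500; payment = 53,750 × 0.0077500 / (1 − (1+0.0077500)^−120) = $689.64.
Total interest on Loan 1 = 120 × $689.64 − $53,750 = $29,006.80.
Loan 2: at 5.80% the monthly rate is 0.0048333, so the payment is 53,750 × 0.0048333 / (1 − 1.0048333^−144) = $518.97.
Total interest on Loan 2 = 144 × $518.97 − $53,750 = $20,981.68.
Loan 2 is lower by $8,025.12.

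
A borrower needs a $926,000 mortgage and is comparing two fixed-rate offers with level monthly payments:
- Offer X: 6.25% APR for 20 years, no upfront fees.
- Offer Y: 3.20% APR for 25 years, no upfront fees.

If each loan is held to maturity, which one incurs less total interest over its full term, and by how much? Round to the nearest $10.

Offer Y by $277,980

Offer X: at 6.25% the monthly rate is 0.0052083, so the payment is 926,000 × 0.0052083 / (1 − 1.0052083^−240) = $6,768.40.
Total interest on Offer X = 240 × $6,768.40 − $926,000 = $698,416.00.
Offer Y: monthly rate = 3.2%/12 = 0.0026667; payment = 926,000 × 0.0026667 / (1 − (1+0.0026667)^−300) = $4,488.13.
Total interest on Offer Y = 300 × $4,488.13 − $926,000 = $420,439.00.
Offer Y is lower by $277,977.00.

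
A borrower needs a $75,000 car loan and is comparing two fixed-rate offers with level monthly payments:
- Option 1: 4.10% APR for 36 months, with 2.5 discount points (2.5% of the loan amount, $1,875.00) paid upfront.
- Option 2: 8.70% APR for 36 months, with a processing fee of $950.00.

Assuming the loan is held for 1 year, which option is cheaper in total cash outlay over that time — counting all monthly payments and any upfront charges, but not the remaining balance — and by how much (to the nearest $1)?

Option 1 by $958

Option 1: monthly rate = 4.1%/12 = 0.0034167; payment = 75,000 × 0.0034167 / (1 − (1+0.0034167)^−36) = $2,217.64.
Option 2: at 8.70% the monthly rate is 0.0072500, so the payment is 75,000 × 0.0072500 / (1 − 1.0072500^−36) = $2,374.52.
Over 12 months: Option 1 costs 12 × $2,217.64 + $1,875.00 = $28,486.68; Option 2 costs 12 × $2,374.52 + $950.00 = $29,444.24.
Option 1 is cheaper by $29,444.24 − $28,486.68 = $957.56.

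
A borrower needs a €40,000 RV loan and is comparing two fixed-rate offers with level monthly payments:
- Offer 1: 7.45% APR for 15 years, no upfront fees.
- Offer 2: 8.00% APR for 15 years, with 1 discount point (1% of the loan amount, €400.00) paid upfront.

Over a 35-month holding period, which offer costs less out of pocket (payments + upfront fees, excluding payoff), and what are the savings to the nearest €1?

Offer 1 by €841

Offer 1: monthly rate = 7.45%/12 = 0.0062083; payment = 40,000 × 0.0062083 / (1 − (1+0.0062083)^−180) = €369.67.
Offer 2: at 8.00% the monthly rate is 0.0066667, so the payment is 40,000 × 0.0066667 / (1 − 1.0066667^−180) = €382.26.
Over 35 months: Offer 1 costs 35 × €369.67 = €12,938.45; Offer 2 costs 35 × €382.26 + €400.00 = €13,779.10.
Offer 1 is cheaper by €13,779.10 − €12,938.45 = €840.65.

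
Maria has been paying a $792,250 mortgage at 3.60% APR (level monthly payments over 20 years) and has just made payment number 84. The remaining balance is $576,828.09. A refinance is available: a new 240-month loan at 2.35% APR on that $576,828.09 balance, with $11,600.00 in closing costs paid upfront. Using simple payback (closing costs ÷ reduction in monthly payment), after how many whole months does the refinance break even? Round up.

8 months

Current payment = 792,250 × 3.6%/12 / (1 − (1+0.0030000)^−240) = $4,635.55.
Refinanced payment = 576,828.09 × 0.0019583 / (1 − (1+0.0019583)^−240) = $3,014.65.
Monthly savings = $4,635.55 − $3,014.65 = $1,620.90.
Break-even = $11,600.00 / $1,620.90 = 7.16 → 8 months.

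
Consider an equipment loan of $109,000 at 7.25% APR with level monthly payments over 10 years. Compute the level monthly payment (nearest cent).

Monthly rate = 7.25%/12 = 0.0060417; payment = 109,000 × 0.0060417 / (1 − (1+0.0060417)^−120) = $1,279.67.

$1,279.67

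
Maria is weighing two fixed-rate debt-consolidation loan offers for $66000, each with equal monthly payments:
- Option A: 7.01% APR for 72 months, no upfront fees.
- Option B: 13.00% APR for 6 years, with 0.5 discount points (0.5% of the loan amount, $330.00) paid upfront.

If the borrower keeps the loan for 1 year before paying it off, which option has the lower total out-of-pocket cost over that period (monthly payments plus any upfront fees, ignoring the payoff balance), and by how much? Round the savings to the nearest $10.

Option A: at 7.01% the monthly rate is 0.0058417, so the payment is 66,000 × 0.0058417 / (1 − 1.0058417^−72) = $1,125.55.
Option B: monthly rate = 13%/12 = 0.0108333; payment = 66,000 × 0.0108333 / (1 − (1+0.0108333)^−72) = $1,324.89.
Over 12 months: Option A costs 12 × $1,125.55 = $13,506.60; Option B costs 12 × $1,324.89 + $330.00 = $16,228.68.
Option A is cheaper by $16,228.68 − $13,506.60 = $2,722.08.

Option A by $2,720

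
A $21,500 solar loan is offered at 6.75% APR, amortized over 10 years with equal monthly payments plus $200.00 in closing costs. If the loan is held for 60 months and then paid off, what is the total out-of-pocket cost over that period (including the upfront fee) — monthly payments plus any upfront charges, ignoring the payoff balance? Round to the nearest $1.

At 6.75% the monthly rate is 0.0056250, so the payment is 21,500 × 0.0056250 / (1 − 1.0056250^−120) = $246.87.
Total outlay = 60 × $246.87 + $200.00 = $15,012.20.

$15,012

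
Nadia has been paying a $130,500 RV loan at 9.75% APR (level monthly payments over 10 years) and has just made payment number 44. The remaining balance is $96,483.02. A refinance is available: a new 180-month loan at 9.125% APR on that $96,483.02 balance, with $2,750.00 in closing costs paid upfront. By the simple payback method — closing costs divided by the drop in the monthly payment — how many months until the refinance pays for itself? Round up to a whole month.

Current payment = 130,500 × 9.75%/12 / (1 − (1+0.0081250)^−120) = $1,706.55.
Refinanced payment = 96,483.02 × 0.0076042 / (1 − (1+0.0076042)^−180) = $985.78.
Monthly savings = $1,706.55 − $985.78 = $720.77.
Break-even = $2,750.00 / $720.77 = 3.82 → 4 months.

4 months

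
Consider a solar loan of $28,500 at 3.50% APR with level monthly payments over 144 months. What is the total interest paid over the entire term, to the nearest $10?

$6,440

At 3.50% the monthly rate is 0.0029167, so the payment is 28,500 × 0.0029167 / (1 − 1.0029167^−144) = $242.66.
Total paid = 144 × $242.66 = $34,943.04; interest = $34,943.04 − $28,500 = $6,443.04.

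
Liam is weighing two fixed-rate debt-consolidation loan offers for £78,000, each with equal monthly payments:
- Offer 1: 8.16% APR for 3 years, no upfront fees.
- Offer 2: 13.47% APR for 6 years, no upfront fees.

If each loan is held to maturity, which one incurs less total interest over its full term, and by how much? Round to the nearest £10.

Offer 1: monthly rate = 8.16%/12 = 0.0068000; payment = 78,000 × 0.0068000 / (1 − (1+0.0068000)^−36) = £2,450.00.
Total interest on Offer 1 = 36 × £2,450.00 − £78,000 = £10,200.00.
Offer 2: at 13.47% the monthly rate is 0.0112250, so the payment is 78,000 × 0.0112250 / (1 − 1.0112250^−72) = £1,585.20.
Total interest on Offer 2 = 72 × £1,585.20 − £78,000 = £36,134.40.
Offer 1 is lower by £25,934.40.

Offer 1 by £25,930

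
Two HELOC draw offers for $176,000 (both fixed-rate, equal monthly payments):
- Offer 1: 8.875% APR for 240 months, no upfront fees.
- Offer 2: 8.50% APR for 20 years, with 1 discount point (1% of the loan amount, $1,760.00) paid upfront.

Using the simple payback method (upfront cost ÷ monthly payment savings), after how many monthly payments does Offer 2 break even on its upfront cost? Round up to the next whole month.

42 months

Offer 1: monthly rate = 8.875%/12 = 0.0073958; payment = 176,000 × 0.0073958 / (1 − (1+0.0073958)^−240) = $1,569.40.
Offer 2: at 8.50% the monthly rate is 0.0070833, so the payment is 176,000 × 0.0070833 / (1 − 1.0070833^−240) = $1,527.37.
Monthly savings = $1,569.40 − $1,527.37 = $42.03.
Break-even = $1,760.00 / $42.03 = 41.87 → 42 months.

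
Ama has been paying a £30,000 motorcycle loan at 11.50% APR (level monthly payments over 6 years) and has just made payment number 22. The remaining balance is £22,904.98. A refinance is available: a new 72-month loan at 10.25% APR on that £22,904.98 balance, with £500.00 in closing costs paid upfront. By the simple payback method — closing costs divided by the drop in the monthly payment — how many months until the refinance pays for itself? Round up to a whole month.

Current payment = 30,000 × 11.5%/12 / (1 − (1+0.0095833)^−72) = £578.73.
Refinanced payment = 22,904.98 × 0.0085417 / (1 − (1+0.0085417)^−72) = £427.23.
Monthly savings = £578.73 − £427.23 = £151.50.
Break-even = £500.00 / £151.50 = 3.30 → 4 months.

4 months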